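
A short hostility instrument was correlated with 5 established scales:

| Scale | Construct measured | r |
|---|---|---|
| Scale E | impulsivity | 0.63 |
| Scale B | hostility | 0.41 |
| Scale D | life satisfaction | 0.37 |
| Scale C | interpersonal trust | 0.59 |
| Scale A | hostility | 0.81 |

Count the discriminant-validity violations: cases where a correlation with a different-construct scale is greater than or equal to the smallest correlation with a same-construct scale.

Convergent (same construct = hostility): Scale B, Scale A.
Smallest convergent = 0.41. Discriminant values: 0.63, 0.37, 0.59; count ≥ 0.41 → 2.

2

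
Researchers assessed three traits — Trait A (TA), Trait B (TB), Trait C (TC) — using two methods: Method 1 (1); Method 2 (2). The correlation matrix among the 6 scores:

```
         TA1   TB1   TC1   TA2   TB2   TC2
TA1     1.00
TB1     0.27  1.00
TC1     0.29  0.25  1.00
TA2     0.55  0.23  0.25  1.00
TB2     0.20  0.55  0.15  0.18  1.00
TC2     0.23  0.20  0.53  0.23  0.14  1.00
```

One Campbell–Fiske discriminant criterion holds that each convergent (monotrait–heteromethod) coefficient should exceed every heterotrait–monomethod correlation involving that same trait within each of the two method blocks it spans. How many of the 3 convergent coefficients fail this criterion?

0

Convergent coefficients and their comparison sets:
TA (methods 1·2): 0.55 vs {0.27, 0.18, 0.29, 0.23} → pass.
TB (methods 1·2): 0.55 vs {0.27, 0.18, 0.25, 0.14} → pass.
TC (methods 1·2): 0.53 vs {0.29, 0.23, 0.25, 0.14} → pass.
0 of 3 fail.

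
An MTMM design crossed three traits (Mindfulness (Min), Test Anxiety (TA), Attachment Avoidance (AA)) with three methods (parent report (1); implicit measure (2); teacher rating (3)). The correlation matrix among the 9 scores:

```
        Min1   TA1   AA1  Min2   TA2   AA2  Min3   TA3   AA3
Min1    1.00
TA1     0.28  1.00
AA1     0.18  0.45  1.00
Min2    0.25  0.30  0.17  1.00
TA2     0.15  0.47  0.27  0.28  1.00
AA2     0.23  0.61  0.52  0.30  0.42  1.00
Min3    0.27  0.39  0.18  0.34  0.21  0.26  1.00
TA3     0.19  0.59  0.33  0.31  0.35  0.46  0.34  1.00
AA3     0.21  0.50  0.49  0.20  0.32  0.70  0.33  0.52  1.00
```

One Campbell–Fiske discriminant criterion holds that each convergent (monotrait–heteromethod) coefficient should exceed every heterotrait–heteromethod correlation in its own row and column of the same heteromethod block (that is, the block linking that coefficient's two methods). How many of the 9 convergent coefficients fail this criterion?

6

Each convergent coefficient versus the relevant comparison correlations:
Min (methods 1·2): 0.25 vs {0.15, 0.30, 0.23, 0.17} → fail.
Min (methods 1·3): 0.27 vs {0.19, 0.39, 0.21, 0.18} → fail.
Min (methods 2·3): 0.34 vs {0.31, 0.21, 0.20, 0.26} → pass.
TA (methods 1·2): 0.47 vs {0.30, 0.15, 0.61, 0.27} → fail.
TA (methods 1·3): 0.59 vs {0.39, 0.19, 0.50, 0.33} → pass.
TA (methods 2·3): 0.35 vs {0.21, 0.31, 0.32, 0.46} → fail.
AA (methods 1·2): 0.52 vs {0.17, 0.23, 0.27, 0.61} → fail.
AA (methods 1·3): 0.49 vs {0.18, 0.21, 0.33, 0.50} → fail.
AA (methods 2·3): 0.70 vs {0.26, 0.20, 0.46, 0.32} → pass.
6 of 9 fail.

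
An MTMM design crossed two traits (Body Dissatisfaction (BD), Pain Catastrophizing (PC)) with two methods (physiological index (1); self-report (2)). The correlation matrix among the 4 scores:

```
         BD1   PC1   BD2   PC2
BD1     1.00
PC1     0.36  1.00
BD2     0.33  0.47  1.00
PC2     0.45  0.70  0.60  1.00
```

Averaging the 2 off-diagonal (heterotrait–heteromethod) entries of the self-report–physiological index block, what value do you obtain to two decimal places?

HTHM values (method 2 × method 1): 0.47, 0.45; mean = 0.92/2 = 0.46.

0.46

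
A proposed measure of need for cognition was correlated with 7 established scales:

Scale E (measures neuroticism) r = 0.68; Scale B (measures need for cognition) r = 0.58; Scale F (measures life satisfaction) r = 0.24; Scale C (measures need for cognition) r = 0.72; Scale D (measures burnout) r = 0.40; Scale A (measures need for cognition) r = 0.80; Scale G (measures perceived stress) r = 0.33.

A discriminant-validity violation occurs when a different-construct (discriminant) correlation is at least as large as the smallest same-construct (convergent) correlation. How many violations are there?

1

Convergent (same construct = need for cognition): Scale B, Scale C, Scale A.
Smallest convergent = 0.58. Discriminant values: 0.68, 0.24, 0.40, 0.33; count ≥ 0.58 → 1.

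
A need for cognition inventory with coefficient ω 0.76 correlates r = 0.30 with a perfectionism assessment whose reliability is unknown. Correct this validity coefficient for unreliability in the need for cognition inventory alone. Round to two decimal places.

0.34

Single correction: r_c = r_obs / √r_xx = 0.30 / √0.76 = 0.30 / 0.8718 ≈ 0.34.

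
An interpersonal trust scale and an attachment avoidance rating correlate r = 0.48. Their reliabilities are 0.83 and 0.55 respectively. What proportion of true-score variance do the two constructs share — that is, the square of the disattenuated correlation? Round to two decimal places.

0.50

Disattenuated r = 0.48 / √(0.83 × 0.55) = 0.48 / 0.6756 = 0.7105.
Shared true-score variance = 0.7105² = 0.5048 ≈ 0.50.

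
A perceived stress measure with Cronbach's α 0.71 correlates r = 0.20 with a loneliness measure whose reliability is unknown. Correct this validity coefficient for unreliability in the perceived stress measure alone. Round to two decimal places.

0.24

Single correction: r_c = r_obs / √r_xx = 0.20 / √0.71 = 0.20 / 0.8426 ≈ 0.24.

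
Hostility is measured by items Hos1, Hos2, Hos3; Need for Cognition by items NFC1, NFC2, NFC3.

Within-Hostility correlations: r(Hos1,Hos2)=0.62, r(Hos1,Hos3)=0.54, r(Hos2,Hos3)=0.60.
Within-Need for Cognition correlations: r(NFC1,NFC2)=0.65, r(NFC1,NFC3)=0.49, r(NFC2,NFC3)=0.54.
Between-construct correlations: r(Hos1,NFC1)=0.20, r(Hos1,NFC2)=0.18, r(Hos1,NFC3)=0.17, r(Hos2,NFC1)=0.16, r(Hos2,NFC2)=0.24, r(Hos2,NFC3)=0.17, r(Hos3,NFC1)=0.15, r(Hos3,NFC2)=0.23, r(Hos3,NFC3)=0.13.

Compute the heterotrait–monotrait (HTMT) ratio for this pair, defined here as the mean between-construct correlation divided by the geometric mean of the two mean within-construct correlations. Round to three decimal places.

Mean between = 1.63/9 = 0.1811.
Mean within-Hos = 1.76/3 = 0.5867; mean within-NFC = 1.68/3 = 0.5600.
Geometric mean = √(0.5867 × 0.5600) = 0.5732.
HTMT = 0.1811 / 0.5732 = 0.316.

0.316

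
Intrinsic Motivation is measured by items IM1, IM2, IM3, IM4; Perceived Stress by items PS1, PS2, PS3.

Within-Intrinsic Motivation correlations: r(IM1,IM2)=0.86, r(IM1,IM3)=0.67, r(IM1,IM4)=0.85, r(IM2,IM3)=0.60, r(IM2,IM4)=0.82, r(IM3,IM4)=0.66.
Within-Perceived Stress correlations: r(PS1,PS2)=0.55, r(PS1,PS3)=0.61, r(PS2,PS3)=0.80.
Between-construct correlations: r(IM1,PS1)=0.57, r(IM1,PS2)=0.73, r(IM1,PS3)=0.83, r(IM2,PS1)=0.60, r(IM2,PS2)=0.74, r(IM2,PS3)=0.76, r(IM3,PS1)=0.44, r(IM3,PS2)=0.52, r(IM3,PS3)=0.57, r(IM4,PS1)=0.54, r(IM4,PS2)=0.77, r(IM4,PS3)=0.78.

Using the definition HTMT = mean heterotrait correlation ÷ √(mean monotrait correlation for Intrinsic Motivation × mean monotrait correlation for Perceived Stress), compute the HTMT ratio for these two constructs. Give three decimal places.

0.939

Mean heterotrait r = 7.85/12 = 0.6542.
Mean within-IM = 4.46/6 = 0.7433; mean within-PS = 1.96/3 = 0.6533.
Geometric mean = √(0.7433 × 0.6533) = 0.6968.
HTMT = 0.6542 / 0.6968 = 0.939.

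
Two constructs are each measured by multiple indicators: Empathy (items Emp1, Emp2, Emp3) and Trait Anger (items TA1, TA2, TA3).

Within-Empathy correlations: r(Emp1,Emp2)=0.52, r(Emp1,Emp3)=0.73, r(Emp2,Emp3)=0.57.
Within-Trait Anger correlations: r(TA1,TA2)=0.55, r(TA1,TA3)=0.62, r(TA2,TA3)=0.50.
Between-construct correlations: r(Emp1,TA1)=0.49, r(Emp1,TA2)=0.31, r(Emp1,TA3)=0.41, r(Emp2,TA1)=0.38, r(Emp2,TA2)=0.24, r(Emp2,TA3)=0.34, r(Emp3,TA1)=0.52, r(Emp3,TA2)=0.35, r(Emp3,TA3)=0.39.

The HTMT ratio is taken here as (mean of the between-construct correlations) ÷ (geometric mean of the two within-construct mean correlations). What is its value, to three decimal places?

0.656

Mean heterotrait r = 3.43/9 = 0.3811.
Mean within-Emp = 1.82/3 = 0.6067; mean within-TA = 1.67/3 = 0.5567.
Geometric mean = √(0.6067 × 0.5567) = 0.5812.
HTMT = 0.3811 / 0.5812 = 0.656.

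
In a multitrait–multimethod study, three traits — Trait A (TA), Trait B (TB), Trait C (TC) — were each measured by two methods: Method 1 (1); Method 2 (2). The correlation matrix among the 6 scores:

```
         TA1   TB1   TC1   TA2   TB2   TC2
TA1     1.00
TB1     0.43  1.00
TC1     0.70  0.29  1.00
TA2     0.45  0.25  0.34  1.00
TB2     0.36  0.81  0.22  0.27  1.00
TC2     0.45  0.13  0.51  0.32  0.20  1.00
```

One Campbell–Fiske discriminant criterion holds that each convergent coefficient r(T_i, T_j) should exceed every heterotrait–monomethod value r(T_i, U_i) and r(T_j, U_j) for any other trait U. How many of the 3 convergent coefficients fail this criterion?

2

Convergent coefficients and their comparison sets:
TA (methods 1·2): 0.45 vs {0.43, 0.27, 0.70, 0.32} → fail.
TB (methods 1·2): 0.81 vs {0.43, 0.27, 0.29, 0.20} → pass.
TC (methods 1·2): 0.51 vs {0.70, 0.32, 0.29, 0.20} → fail.
2 of 3 fail.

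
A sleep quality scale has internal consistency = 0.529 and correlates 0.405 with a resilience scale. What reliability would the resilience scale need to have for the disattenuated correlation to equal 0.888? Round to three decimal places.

r_true = r_obs / √(r_xx · r_yy) ⇒ 0.888 = 0.405 / √(0.529 · r_yy).
√(0.529 · r_yy) = 0.405 / 0.888 = 0.4561; 0.529 · r_yy = 0.2080; r_yy = 0.2080 / 0.529 ≈ 0.393.

0.393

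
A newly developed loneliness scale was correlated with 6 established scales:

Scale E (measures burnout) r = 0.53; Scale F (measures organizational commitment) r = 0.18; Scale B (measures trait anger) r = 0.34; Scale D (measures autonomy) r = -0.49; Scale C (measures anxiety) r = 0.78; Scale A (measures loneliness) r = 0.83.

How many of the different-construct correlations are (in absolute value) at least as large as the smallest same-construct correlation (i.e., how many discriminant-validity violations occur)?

Convergent (same construct = loneliness): Scale A.
Smallest convergent = 0.83. Discriminant |r|: 0.53, 0.18, 0.34, 0.49, 0.78; count ≥ 0.83 → 0.

0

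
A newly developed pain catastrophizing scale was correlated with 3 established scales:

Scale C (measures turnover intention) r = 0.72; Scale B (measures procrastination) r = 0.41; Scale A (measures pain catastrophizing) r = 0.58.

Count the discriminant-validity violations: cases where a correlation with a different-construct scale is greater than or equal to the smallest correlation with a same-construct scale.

1

Convergent (same construct = pain catastrophizing): Scale A.
Smallest convergent = 0.58. Discriminant values: 0.72, 0.41; count ≥ 0.58 → 1.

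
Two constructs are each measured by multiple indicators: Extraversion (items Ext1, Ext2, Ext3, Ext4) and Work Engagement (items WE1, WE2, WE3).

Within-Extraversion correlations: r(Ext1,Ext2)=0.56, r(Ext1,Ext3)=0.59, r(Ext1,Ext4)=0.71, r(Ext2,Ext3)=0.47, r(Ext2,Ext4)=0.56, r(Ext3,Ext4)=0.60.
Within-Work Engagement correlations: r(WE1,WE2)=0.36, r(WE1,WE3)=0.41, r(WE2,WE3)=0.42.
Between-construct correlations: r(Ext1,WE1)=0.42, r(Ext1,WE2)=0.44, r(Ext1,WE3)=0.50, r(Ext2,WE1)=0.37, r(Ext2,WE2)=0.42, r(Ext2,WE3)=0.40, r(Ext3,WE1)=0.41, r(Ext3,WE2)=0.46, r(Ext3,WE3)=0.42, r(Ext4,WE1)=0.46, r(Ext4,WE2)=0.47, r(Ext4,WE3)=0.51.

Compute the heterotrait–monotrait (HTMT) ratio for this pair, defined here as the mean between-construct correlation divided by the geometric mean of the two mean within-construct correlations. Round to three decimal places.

Mean heterotrait r = 5.28/12 = 0.4400.
Mean within-Ext = 3.49/6 = 0.5817; mean within-WE = 1.19/3 = 0.3967.
Geometric mean = √(0.5817 × 0.3967) = 0.4804.
HTMT = 0.4400 / 0.4804 = 0.916.

0.916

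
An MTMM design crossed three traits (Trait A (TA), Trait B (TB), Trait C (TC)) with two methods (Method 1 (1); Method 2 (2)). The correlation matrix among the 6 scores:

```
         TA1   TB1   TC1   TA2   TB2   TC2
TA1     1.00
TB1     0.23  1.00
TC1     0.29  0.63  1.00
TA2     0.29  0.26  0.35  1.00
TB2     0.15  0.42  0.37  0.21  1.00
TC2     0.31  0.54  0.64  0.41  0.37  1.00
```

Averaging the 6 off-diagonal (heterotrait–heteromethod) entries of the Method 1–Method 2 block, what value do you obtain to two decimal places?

0.33

HTHM values (method 1 × method 2): 0.15, 0.31, 0.26, 0.54, 0.35, 0.37; mean = 1.98/6 = 0.33.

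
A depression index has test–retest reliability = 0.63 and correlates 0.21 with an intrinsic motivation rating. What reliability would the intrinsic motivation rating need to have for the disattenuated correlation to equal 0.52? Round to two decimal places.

0.26

r_true = r_obs / √(r_xx · r_yy) ⇒ 0.52 = 0.21 / √(0.63 · r_yy).
√(0.63 · r_yy) = 0.21 / 0.52 = 0.4038; 0.63 · r_yy = 0.1631; r_yy = 0.1631 / 0.63 ≈ 0.26.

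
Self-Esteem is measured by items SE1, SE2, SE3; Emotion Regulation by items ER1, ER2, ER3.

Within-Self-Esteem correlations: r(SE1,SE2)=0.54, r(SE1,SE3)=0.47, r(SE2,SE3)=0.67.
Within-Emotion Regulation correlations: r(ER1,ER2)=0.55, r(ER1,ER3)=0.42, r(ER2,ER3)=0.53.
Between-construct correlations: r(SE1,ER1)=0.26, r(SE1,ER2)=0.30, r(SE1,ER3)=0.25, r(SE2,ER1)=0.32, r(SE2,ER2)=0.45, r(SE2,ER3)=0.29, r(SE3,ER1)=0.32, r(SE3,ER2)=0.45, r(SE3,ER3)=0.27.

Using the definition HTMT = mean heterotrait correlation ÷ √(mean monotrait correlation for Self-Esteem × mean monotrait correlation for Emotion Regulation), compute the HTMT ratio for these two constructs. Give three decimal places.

0.611

Mean between = 2.91/9 = 0.3233.
Mean within-SE = 1.68/3 = 0.5600; mean within-ER = 1.50/3 = 0.5000.
Geometric mean = √(0.5600 × 0.5000) = 0.5292.
HTMT = 0.3233 / 0.5292 = 0.611.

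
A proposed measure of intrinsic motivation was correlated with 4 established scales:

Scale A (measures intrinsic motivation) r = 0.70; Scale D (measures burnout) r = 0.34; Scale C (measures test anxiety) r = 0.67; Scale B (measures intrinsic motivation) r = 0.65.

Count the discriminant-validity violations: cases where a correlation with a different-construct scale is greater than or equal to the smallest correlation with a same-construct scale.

1

Convergent (same construct = intrinsic motivation): Scale A, Scale B.
Smallest convergent = 0.65. Discriminant values: 0.34, 0.67; count ≥ 0.65 → 1.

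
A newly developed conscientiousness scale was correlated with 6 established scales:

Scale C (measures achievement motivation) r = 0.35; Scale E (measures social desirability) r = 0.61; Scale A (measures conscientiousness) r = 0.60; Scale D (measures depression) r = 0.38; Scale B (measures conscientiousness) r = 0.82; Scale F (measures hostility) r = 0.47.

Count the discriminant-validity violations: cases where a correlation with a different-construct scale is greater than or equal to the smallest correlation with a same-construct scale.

Convergent (same construct = conscientiousness): Scale A, Scale B.
Smallest convergent = 0.60. Discriminant values: 0.35, 0.61, 0.38, 0.47; count ≥ 0.60 → 1.

1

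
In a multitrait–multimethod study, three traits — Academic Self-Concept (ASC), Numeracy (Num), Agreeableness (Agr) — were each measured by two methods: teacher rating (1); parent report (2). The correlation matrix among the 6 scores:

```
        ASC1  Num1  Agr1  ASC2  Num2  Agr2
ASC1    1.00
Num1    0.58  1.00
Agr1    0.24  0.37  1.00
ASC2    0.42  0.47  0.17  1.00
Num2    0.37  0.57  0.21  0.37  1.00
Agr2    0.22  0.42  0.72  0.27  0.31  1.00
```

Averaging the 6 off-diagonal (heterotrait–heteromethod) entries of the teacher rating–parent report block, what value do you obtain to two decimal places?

HTHM values (method 1 × method 2): 0.37, 0.22, 0.47, 0.42, 0.17, 0.21; mean = 1.86/6 = 0.31.

0.31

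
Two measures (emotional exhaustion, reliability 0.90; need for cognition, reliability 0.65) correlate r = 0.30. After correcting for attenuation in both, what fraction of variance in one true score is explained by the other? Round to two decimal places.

Disattenuated r = 0.30 / √(0.90 × 0.65) = 0.30 / 0.7649 = 0.3922.
Shared true-score variance = 0.3922² = 0.1538 ≈ 0.15.

0.15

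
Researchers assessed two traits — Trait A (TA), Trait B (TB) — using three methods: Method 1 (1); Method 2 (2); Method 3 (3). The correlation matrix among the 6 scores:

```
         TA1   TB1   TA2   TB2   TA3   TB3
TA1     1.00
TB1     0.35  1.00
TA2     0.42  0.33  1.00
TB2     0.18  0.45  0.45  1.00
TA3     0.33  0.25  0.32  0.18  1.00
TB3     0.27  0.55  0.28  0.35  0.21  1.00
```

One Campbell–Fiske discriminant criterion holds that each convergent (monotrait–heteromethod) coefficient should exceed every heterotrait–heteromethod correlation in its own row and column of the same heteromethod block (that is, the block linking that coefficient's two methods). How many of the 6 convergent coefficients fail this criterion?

Each convergent coefficient versus the relevant comparison correlations:
TA (methods 1·2): 0.42 vs {0.18, 0.33} → pass.
TA (methods 1·3): 0.33 vs {0.27, 0.25} → pass.
TA (methods 2·3): 0.32 vs {0.28, 0.18} → pass.
TB (methods 1·2): 0.45 vs {0.33, 0.18} → pass.
TB (methods 1·3): 0.55 vs {0.25, 0.27} → pass.
TB (methods 2·3): 0.35 vs {0.18, 0.28} → pass.
0 of 6 fail.

0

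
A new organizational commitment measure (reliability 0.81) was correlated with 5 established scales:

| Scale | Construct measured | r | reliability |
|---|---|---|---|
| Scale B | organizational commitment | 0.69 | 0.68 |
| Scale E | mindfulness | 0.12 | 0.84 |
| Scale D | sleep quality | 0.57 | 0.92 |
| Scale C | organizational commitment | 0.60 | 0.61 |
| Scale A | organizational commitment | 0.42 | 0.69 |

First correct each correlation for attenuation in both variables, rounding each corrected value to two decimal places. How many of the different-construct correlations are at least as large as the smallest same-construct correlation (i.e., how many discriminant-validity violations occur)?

Disattenuated r (r / √(r_scale · r_new)):
  Scale B (conv): 0.69 / √(0.68·0.81) = 0.93
  Scale E (disc): 0.12 / √(0.84·0.81) = 0.15
  Scale D (disc): 0.57 / √(0.92·0.81) = 0.66
  Scale C (conv): 0.60 / √(0.61·0.81) = 0.85
  Scale A (conv): 0.42 / √(0.69·0.81) = 0.56
Smallest convergent = 0.56. Discriminant values: 0.15, 0.66; count ≥ 0.56 → 1.

1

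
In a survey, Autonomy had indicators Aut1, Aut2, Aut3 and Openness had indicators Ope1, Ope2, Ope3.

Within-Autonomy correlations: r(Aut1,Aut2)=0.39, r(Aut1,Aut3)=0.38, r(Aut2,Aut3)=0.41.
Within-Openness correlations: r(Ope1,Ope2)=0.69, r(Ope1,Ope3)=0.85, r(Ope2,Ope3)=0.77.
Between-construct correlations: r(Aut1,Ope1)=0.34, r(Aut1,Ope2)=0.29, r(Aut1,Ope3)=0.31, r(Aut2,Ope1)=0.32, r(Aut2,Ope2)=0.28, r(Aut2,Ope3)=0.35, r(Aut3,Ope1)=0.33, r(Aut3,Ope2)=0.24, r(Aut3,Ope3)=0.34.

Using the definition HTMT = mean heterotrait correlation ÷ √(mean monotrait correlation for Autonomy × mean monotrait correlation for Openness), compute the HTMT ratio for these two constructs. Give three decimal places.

0.565

Mean heterotrait r = 2.80/9 = 0.3111.
Mean within-Aut = 1.18/3 = 0.3933; mean within-Ope = 2.31/3 = 0.7700.
Geometric mean = √(0.3933 × 0.7700) = 0.5503.
HTMT = 0.3111 / 0.5503 = 0.565.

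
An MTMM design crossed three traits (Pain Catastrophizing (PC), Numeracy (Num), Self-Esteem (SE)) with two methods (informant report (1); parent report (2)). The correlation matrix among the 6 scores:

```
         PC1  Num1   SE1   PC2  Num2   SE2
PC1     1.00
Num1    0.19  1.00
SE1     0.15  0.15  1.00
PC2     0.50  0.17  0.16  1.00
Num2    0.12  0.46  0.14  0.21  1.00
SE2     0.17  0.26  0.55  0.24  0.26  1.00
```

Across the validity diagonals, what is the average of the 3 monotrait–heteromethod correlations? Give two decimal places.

Convergent values: 0.50, 0.46, 0.55; mean = 1.51/3 = 0.50.

0.50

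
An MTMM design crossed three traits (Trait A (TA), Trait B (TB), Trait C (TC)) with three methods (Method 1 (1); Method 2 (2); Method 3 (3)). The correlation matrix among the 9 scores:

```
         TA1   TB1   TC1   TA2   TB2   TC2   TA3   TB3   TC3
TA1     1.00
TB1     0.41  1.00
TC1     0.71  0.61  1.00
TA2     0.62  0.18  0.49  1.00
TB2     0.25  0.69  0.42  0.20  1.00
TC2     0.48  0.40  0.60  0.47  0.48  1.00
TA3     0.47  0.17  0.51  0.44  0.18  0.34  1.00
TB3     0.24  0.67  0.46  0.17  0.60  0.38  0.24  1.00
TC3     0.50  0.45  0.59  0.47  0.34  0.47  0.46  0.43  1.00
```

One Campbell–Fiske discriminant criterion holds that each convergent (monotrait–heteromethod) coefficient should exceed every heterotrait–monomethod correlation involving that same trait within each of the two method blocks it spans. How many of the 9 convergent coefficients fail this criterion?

Each convergent coefficient versus the relevant comparison correlations:
TA (methods 1·2): 0.62 vs {0.41, 0.20, 0.71, 0.47} → fail.
TA (methods 1·3): 0.47 vs {0.41, 0.24, 0.71, 0.46} → fail.
TA (methods 2·3): 0.44 vs {0.20, 0.24, 0.47, 0.46} → fail.
TB (methods 1·2): 0.69 vs {0.41, 0.20, 0.61, 0.48} → pass.
TB (methods 1·3): 0.67 vs {0.41, 0.24, 0.61, 0.43} → pass.
TB (methods 2·3): 0.60 vs {0.20, 0.24, 0.48, 0.43} → pass.
TC (methods 1·2): 0.60 vs {0.71, 0.47, 0.61, 0.48} → fail.
TC (methods 1·3): 0.59 vs {0.71, 0.46, 0.61, 0.43} → fail.
TC (methods 2·3): 0.47 vs {0.47, 0.46, 0.48, 0.43} → fail.
6 of 9 fail.

6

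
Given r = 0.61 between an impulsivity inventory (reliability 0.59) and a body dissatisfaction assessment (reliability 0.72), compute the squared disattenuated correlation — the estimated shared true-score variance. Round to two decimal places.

Disattenuated r = 0.61 / √(0.59 × 0.72) = 0.61 / 0.6518 = 0.9359.
Shared true-score variance = 0.9359² = 0.8759 ≈ 0.88.

0.88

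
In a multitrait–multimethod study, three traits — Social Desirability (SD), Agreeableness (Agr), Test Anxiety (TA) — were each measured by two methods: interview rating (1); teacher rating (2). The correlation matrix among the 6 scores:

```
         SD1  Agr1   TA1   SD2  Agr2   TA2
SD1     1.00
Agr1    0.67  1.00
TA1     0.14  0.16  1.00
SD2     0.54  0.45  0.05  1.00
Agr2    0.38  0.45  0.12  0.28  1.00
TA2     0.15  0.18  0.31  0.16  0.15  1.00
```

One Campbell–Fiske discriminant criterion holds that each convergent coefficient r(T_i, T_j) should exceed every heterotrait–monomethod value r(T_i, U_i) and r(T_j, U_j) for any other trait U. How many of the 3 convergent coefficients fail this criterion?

Convergent coefficients and their comparison sets:
SD (methods 1·2): 0.54 vs {0.67, 0.28, 0.14, 0.16} → fail.
Agr (methods 1·2): 0.45 vs {0.67, 0.28, 0.16, 0.15} → fail.
TA (methods 1·2): 0.31 vs {0.14, 0.16, 0.16, 0.15} → pass.
2 of 3 fail.

2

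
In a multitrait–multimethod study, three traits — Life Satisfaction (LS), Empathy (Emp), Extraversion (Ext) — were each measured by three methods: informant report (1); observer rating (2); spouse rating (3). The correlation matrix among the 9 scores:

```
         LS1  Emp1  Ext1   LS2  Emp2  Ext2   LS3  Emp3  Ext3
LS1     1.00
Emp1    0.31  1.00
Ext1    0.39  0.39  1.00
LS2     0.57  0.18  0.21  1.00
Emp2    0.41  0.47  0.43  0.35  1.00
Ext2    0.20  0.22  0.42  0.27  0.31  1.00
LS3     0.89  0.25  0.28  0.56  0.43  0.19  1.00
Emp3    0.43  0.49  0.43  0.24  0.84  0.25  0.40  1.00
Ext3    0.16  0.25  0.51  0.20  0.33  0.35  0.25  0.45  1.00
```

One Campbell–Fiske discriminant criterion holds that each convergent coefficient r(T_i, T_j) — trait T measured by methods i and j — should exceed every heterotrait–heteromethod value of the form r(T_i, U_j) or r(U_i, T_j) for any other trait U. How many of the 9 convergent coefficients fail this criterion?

1

Convergent coefficients and their comparison sets:
LS (methods 1·2): 0.57 vs {0.41, 0.18, 0.20, 0.21} → pass.
LS (methods 1·3): 0.89 vs {0.43, 0.25, 0.16, 0.28} → pass.
LS (methods 2·3): 0.56 vs {0.24, 0.43, 0.20, 0.19} → pass.
Emp (methods 1·2): 0.47 vs {0.18, 0.41, 0.22, 0.43} → pass.
Emp (methods 1·3): 0.49 vs {0.25, 0.43, 0.25, 0.43} → pass.
Emp (methods 2·3): 0.84 vs {0.43, 0.24, 0.33, 0.25} → pass.
Ext (methods 1·2): 0.42 vs {0.21, 0.20, 0.43, 0.22} → fail.
Ext (methods 1·3): 0.51 vs {0.28, 0.16, 0.43, 0.25} → pass.
Ext (methods 2·3): 0.35 vs {0.19, 0.20, 0.25, 0.33} → pass.
1 of 9 fail.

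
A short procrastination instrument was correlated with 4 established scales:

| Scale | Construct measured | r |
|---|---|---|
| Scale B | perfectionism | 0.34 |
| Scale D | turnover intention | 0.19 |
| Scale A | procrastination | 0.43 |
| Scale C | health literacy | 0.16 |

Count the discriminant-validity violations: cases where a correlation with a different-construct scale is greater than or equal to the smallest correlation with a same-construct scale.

0

Convergent (same construct = procrastination): Scale A.
Smallest convergent = 0.43. Discriminant values: 0.34, 0.19, 0.16; count ≥ 0.43 → 0.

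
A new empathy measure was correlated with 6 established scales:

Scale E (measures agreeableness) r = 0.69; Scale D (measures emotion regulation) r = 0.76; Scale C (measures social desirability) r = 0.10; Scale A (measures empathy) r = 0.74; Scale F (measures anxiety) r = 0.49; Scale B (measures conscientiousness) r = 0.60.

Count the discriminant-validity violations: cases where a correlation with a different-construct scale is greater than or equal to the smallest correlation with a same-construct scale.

Convergent (same construct = empathy): Scale A.
Smallest convergent = 0.74. Discriminant values: 0.69, 0.76, 0.10, 0.49, 0.60; count ≥ 0.74 → 1.

1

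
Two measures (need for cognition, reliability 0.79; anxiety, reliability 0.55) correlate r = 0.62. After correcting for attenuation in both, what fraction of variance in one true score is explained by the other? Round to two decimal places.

0.88

Disattenuated r = 0.62 / √(0.79 × 0.55) = 0.62 / 0.6592 = 0.9405.
Shared true-score variance = 0.9405² = 0.8845 ≈ 0.88.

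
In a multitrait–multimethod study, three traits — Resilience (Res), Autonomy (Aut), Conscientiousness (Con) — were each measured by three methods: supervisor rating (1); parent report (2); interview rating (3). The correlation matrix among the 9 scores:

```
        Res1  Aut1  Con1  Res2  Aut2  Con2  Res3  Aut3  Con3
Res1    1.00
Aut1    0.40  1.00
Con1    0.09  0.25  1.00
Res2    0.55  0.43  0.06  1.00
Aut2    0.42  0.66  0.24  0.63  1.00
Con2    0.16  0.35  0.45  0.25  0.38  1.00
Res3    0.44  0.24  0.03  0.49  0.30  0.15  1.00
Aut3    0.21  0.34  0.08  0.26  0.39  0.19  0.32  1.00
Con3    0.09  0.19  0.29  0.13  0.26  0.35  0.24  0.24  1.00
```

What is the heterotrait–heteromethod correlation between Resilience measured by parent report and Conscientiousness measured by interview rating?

Different traits and methods: r(Res2, Con3) = 0.13.

0.13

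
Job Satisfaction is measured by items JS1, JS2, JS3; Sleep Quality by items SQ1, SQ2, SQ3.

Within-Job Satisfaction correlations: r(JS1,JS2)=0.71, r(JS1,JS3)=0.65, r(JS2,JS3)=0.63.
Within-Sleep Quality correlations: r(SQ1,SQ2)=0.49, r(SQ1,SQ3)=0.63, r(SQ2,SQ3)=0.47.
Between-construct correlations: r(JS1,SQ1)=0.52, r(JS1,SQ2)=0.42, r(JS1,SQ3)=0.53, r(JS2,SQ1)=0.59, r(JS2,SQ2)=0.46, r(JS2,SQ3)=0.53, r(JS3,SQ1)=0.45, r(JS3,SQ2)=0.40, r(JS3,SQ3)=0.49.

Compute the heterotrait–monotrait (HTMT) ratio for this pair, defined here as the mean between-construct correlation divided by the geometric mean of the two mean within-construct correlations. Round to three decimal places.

0.823

Mean between = 4.39/9 = 0.4878.
Mean within-JS = 1.99/3 = 0.6633; mean within-SQ = 1.59/3 = 0.5300.
Geometric mean = √(0.6633 × 0.5300) = 0.5929.
HTMT = 0.4878 / 0.5929 = 0.823.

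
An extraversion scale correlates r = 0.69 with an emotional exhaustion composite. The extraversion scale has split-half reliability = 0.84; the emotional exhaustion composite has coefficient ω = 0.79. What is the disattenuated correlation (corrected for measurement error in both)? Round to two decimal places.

r_true = r_obs / √(r_xx · r_yy) = 0.69 / √(0.84 × 0.79) = 0.69 / √0.6636 = 0.69 / 0.8146 ≈ 0.85.

0.85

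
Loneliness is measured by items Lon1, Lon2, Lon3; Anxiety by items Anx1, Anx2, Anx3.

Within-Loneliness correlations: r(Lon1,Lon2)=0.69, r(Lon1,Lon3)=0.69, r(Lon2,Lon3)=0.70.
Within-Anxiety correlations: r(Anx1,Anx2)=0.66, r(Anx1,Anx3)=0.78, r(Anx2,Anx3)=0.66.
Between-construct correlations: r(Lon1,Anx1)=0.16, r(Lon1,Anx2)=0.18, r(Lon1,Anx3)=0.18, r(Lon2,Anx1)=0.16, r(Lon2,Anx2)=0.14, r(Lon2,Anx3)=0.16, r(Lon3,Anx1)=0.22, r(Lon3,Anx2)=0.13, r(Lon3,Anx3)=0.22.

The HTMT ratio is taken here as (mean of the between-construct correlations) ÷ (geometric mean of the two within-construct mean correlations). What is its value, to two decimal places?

0.25

Mean heterotrait r = 1.55/9 = 0.1722.
Mean within-Lon = 2.08/3 = 0.6933; mean within-Anx = 2.10/3 = 0.7000.
Geometric mean = √(0.6933 × 0.7000) = 0.6966.
HTMT = 0.1722 / 0.6966 = 0.25.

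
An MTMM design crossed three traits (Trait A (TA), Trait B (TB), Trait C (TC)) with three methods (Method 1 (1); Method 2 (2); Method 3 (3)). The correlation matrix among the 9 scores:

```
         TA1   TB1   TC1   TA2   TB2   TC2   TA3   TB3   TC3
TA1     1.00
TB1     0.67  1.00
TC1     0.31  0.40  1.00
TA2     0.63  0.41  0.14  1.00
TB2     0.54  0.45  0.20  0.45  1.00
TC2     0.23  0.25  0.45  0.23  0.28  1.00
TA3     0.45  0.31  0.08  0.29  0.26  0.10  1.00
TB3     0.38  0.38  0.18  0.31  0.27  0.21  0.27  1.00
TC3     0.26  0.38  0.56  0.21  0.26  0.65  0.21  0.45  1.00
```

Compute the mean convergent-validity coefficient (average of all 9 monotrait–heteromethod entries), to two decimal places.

0.46

Convergent values: 0.63, 0.45, 0.29, 0.45, 0.38, 0.27, 0.45, 0.56, 0.65; mean = 4.13/9 = 0.46.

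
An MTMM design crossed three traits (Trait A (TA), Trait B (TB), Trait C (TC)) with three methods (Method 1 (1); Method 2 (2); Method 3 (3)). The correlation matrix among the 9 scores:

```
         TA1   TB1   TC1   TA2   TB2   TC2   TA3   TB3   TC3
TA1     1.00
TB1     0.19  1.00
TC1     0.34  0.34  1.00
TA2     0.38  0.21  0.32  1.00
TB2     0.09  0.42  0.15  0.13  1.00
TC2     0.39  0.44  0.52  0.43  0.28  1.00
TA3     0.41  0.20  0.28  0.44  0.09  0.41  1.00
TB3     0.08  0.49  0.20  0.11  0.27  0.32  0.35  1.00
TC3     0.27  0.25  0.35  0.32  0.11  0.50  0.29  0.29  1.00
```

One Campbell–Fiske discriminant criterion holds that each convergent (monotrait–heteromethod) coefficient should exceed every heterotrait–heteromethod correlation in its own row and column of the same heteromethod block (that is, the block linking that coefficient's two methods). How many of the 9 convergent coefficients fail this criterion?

3

Convergent coefficients and their comparison sets:
TA (methods 1·2): 0.38 vs {0.09, 0.21, 0.39, 0.32} → fail.
TA (methods 1·3): 0.41 vs {0.08, 0.20, 0.27, 0.28} → pass.
TA (methods 2·3): 0.44 vs {0.11, 0.09, 0.32, 0.41} → pass.
TB (methods 1·2): 0.42 vs {0.21, 0.09, 0.44, 0.15} → fail.
TB (methods 1·3): 0.49 vs {0.20, 0.08, 0.25, 0.20} → pass.
TB (methods 2·3): 0.27 vs {0.09, 0.11, 0.11, 0.32} → fail.
TC (methods 1·2): 0.52 vs {0.32, 0.39, 0.15, 0.44} → pass.
TC (methods 1·3): 0.35 vs {0.28, 0.27, 0.20, 0.25} → pass.
TC (methods 2·3): 0.50 vs {0.41, 0.32, 0.32, 0.11} → pass.
3 of 9 fail.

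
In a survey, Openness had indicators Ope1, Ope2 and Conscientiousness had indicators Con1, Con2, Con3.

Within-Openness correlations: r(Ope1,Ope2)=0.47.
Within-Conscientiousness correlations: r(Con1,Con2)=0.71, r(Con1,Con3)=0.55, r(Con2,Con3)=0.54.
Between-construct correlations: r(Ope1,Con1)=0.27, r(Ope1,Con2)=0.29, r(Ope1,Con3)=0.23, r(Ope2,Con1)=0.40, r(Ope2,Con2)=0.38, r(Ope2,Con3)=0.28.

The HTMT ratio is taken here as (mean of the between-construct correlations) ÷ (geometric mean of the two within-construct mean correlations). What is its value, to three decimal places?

0.581

Mean between = 1.85/6 = 0.3083.
Mean within-Ope = 0.47/1 = 0.4700; mean within-Con = 1.80/3 = 0.6000.
Geometric mean = √(0.4700 × 0.6000) = 0.5310.
HTMT = 0.3083 / 0.5310 = 0.581.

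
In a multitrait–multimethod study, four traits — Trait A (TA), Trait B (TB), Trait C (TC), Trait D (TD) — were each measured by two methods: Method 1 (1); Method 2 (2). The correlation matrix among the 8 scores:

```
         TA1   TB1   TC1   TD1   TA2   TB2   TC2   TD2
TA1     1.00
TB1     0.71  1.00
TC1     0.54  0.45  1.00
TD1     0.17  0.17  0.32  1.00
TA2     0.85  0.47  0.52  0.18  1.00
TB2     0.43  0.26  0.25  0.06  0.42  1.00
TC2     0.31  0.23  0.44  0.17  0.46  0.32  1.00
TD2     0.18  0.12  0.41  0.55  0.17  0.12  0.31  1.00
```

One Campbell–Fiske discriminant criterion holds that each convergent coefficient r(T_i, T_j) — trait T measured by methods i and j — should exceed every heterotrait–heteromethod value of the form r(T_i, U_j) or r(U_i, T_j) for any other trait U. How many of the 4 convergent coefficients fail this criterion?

2

Convergent coefficients and their comparison sets:
TA (methods 1·2): 0.85 vs {0.43, 0.47, 0.31, 0.52, 0.18, 0.18} → pass.
TB (methods 1·2): 0.26 vs {0.47, 0.43, 0.23, 0.25, 0.12, 0.06} → fail.
TC (methods 1·2): 0.44 vs {0.52, 0.31, 0.25, 0.23, 0.41, 0.17} → fail.
TD (methods 1·2): 0.55 vs {0.18, 0.18, 0.06, 0.12, 0.17, 0.41} → pass.
2 of 4 fail.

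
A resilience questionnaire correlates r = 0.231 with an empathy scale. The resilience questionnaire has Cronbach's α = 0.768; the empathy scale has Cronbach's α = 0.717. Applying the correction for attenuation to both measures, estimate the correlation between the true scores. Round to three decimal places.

0.311

r_true = r_obs / √(r_xx · r_yy) = 0.231 / √(0.768 × 0.717) = 0.231 / √0.550656 = 0.231 / 0.7421 ≈ 0.311.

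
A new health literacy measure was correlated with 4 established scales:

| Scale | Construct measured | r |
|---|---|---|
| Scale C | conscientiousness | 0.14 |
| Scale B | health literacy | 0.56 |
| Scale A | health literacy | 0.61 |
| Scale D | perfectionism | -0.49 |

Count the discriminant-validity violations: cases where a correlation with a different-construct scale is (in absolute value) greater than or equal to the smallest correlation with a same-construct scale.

Convergent (same construct = health literacy): Scale B, Scale A.
Smallest convergent = 0.56. Discriminant |r|: 0.14, 0.49; count ≥ 0.56 → 0.

0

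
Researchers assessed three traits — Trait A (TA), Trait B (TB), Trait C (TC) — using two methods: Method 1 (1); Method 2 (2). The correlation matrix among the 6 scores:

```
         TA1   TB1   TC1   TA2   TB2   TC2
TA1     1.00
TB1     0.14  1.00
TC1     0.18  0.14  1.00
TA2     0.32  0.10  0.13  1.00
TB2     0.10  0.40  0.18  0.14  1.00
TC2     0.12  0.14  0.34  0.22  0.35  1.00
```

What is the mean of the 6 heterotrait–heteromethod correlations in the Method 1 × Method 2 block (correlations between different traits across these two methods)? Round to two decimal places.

HTHM values (method 1 × method 2): 0.10, 0.12, 0.10, 0.14, 0.13, 0.18; mean = 0.77/6 = 0.13.

0.13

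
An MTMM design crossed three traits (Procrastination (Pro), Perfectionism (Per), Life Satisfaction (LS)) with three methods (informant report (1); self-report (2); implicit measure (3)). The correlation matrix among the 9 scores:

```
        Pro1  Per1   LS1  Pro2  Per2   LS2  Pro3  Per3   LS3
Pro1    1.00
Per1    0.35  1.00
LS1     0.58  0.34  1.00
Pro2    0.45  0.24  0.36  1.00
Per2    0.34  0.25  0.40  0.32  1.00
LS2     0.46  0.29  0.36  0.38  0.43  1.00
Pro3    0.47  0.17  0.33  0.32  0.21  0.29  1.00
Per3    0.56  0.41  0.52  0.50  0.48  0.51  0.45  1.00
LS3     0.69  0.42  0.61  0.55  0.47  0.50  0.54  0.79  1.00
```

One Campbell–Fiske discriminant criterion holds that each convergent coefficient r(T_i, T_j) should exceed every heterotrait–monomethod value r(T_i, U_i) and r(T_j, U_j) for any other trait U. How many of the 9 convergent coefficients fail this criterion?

Each convergent coefficient versus the relevant comparison correlations:
Pro (methods 1·2): 0.45 vs {0.35, 0.32, 0.58, 0.38} → fail.
Pro (methods 1·3): 0.47 vs {0.35, 0.45, 0.58, 0.54} → fail.
Pro (methods 2·3): 0.32 vs {0.32, 0.45, 0.38, 0.54} → fail.
Per (methods 1·2): 0.25 vs {0.35, 0.32, 0.34, 0.43} → fail.
Per (methods 1·3): 0.41 vs {0.35, 0.45, 0.34, 0.79} → fail.
Per (methods 2·3): 0.48 vs {0.32, 0.45, 0.43, 0.79} → fail.
LS (methods 1·2): 0.36 vs {0.58, 0.38, 0.34, 0.43} → fail.
LS (methods 1·3): 0.61 vs {0.58, 0.54, 0.34, 0.79} → fail.
LS (methods 2·3): 0.50 vs {0.38, 0.54, 0.43, 0.79} → fail.
9 of 9 fail.

9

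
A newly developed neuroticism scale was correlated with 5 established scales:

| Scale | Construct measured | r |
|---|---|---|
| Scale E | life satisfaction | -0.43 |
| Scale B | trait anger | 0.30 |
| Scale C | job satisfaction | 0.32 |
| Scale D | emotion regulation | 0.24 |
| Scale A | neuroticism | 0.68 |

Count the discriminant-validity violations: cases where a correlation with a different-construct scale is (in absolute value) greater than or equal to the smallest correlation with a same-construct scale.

0

Convergent (same construct = neuroticism): Scale A.
Smallest convergent = 0.68. Discriminant |r|: 0.43, 0.30, 0.32, 0.24; count ≥ 0.68 → 0.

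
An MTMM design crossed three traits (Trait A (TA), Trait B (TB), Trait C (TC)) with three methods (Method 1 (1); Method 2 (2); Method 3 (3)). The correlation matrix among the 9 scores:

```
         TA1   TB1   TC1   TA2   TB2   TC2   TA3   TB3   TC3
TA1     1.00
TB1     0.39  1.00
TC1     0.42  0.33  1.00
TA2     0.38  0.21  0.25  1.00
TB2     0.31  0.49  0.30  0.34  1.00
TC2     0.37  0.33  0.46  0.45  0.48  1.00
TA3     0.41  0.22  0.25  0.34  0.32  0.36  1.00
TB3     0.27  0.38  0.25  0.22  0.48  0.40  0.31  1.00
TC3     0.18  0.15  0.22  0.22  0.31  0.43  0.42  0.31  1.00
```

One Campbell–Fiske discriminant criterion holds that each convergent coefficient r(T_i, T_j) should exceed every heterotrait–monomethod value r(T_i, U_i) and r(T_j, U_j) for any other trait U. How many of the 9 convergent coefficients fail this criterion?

Convergent coefficients and their comparison sets:
TA (methods 1·2): 0.38 vs {0.39, 0.34, 0.42, 0.45} → fail.
TA (methods 1·3): 0.41 vs {0.39, 0.31, 0.42, 0.42} → fail.
TA (methods 2·3): 0.34 vs {0.34, 0.31, 0.45, 0.42} → fail.
TB (methods 1·2): 0.49 vs {0.39, 0.34, 0.33, 0.48} → pass.
TB (methods 1·3): 0.38 vs {0.39, 0.31, 0.33, 0.31} → fail.
TB (methods 2·3): 0.48 vs {0.34, 0.31, 0.48, 0.31} → fail.
TC (methods 1·2): 0.46 vs {0.42, 0.45, 0.33, 0.48} → fail.
TC (methods 1·3): 0.22 vs {0.42, 0.42, 0.33, 0.31} → fail.
TC (methods 2·3): 0.43 vs {0.45, 0.42, 0.48, 0.31} → fail.
8 of 9 fail.

8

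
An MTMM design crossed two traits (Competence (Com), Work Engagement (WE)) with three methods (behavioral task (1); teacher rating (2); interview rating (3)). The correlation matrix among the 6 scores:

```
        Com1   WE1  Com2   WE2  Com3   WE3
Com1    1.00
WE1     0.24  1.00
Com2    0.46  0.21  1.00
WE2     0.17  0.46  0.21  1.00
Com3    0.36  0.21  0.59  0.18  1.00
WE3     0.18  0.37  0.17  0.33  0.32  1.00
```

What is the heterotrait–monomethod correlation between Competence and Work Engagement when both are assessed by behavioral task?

0.24

Different traits, same method: r(Com1, WE1) = 0.24.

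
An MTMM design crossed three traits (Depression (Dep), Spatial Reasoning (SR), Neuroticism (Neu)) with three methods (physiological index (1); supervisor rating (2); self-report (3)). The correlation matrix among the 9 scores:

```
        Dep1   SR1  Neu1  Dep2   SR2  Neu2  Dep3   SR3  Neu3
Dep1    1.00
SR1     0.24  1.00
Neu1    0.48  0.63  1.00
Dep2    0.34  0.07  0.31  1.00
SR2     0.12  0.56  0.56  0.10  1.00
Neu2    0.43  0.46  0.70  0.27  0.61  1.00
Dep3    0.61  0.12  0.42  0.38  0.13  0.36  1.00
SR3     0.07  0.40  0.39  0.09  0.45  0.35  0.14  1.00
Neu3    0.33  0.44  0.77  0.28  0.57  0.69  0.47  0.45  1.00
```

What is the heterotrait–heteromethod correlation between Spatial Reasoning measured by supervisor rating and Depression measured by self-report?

0.13

Different traits and methods: r(SR2, Dep3) = 0.13.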